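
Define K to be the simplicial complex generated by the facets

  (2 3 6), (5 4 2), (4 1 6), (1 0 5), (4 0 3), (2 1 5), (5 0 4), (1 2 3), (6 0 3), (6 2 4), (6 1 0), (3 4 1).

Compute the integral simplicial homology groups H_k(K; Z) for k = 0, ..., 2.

We work with the vertex ordering 0 < 1 < 2 < 3 < 4 < 5 < 6. The simplices of K, each written with vertices in increasing order, are:

  0-simplices (7): [0], [1], [2], [3], [4], [5], [6]
  1-simplices (18): [0,1], [0,3], [0,4], [0,5], [0,6], [1,2], [1,3], [1,4], [1,5], [1,6], [2,3], [2,4], [2,5], [2,6], [3,4], [3,6], [4,5], [4,6]
  2-simplices (12): [0,1,5], [0,1,6], [0,3,4], [0,3,6], [0,4,5], [1,2,3], [1,2,5], [1,3,4], [1,4,6], [2,3,6], [2,4,5], [2,4,6]

so the chain groups are C_0 ≅ Z^7, C_1 ≅ Z^18, C_2 ≅ Z^12.

Boundary ∂_1: C_1 → C_0 maps an edge to its endpoints' difference, ∂[p,q] = q − p.
As a 7×18 matrix over Z this has rank 6, with invariant factors (1,1,1,1,1,1).

∂_2: C_2 → C_1 maps a triangle to the signed sum of its edges. For instance
  ∂[0,1,5] = [1,5] − [0,5] + [0,1],
  ∂[1,2,3] = [2,3] − [1,3] + [1,2].
The 18×12 boundary matrix has rank 12 and Smith normal form diag(1,1,1,1,1,1,1,1,1,1,1,2).

Now H_k = ker ∂_k / im ∂_{k+1}, so:

  H_0: rank C_0 − rank ∂_1 = 7 − 6 = 1, and the invariant factors of ∂_1 are all 1, so H_0 ≅ Z.
  H_1: rank ker ∂_1 − rank ∂_2 = (18 − 6) − 12 = 0, and ∂_2 has invariant factor 2 > 1, so H_1 ≅ Z/2Z.
  H_2: rank ker ∂_2 − rank ∂_3 = (12 − 12) − 0 = 0, and there is no ∂_3, so H_2 ≅ 0.

As a check, the Euler characteristic is 7 − 18 + 12 = 1, which agrees with 1 − 0 + 0 = 1.

H_0 ≅ Z,  H_1 ≅ Z/2Z,  H_2 = 0.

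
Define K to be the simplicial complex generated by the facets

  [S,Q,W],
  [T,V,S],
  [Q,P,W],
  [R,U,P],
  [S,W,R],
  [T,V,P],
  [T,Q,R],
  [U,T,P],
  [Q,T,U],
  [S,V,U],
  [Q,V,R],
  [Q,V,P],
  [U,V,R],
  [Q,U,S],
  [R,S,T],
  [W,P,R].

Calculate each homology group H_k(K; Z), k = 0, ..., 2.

H_0 = Z,  H_1 = Z^2,  H_2 = Z.

Take the total order P < Q < R < S < T < U < V < W on the vertex set. Then K (dimension 2) consists of the simplices:

  0-simplices (8): P, Q, R, S, T, U, V, W
  1-simplices (24): PQ, PR, PT, PU, PV, PW, QR, QS, QT, QU, QV, QW, RS, RT, RU, RV, RW, ST, SU, SV, SW, TU, TV, UV
  2-simplices (16): PQV, PQW, PRU, PRW, PTU, PTV, QRT, QRV, QSU, QSW, QTU, RST, RSW, RUV, STV, SUV

Hence C_0 ≅ Z^8, C_1 ≅ Z^24, C_2 ≅ Z^16.

∂_1: C_1 → C_0 maps an edge to its endpoints' difference, ∂[p,q] = q − p. For instance
  ∂PQ = Q − P.
As a 8×24 matrix over Z this has rank 7, with invariant factors (1,1,1,1,1,1,1).

The boundary map ∂_2: C_2 → C_1 maps a triangle to the signed sum of its edges. For instance
  ∂QRT = RT − QT + QR,
  ∂QSU = SU − QU + QS.
This gives a 24×16 integer matrix of rank 15; reducing to Smith normal form yields diagonal entries (1,1,1,1,1,1,1,1,1,1,1,1,1,1,1).

Reading off H_k = ker ∂_k / im ∂_{k+1}:

  H_0: rank C_0 − rank ∂_1 = 8 − 7 = 1, and the invariant factors of ∂_1 are all 1, so H_0 ≅ Z.
  H_1: rank ker ∂_1 − rank ∂_2 = (24 − 7) − 15 = 2, and the invariant factors of ∂_2 are all 1, so H_1 ≅ Z^2.
  H_2: rank ker ∂_2 − rank ∂_3 = (16 − 15) − 0 = 1, and there is no ∂_3, so H_2 ≅ Z.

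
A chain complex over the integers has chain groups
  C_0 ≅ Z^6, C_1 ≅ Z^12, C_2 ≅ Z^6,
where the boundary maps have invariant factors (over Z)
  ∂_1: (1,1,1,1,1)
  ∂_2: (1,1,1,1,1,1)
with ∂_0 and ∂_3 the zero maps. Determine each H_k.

H_0 ≅ Z,  H_1 ≅ Z,  H_2 = 0.

H_0: b_0 = 6 − 0 − 5 = 1; torsion from ∂_1 factors > 1: none. So H_0 ≅ Z.
H_1: b_1 = 12 − 5 − 6 = 1; torsion from ∂_2 factors > 1: none. So H_1 ≅ Z.
H_2: b_2 = 6 − 6 − 0 = 0; torsion from ∂_3 factors > 1: none. So H_2 ≅ 0.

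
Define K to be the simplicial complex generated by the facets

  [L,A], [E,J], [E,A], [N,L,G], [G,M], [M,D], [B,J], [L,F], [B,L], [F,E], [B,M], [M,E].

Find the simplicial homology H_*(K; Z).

H_0 = Z,  H_1 = Z^4,  H_2 = 0.

Fix the vertex order A < B < D < E < F < G < J < L < M < N and write every simplex with vertices in increasing order. Then dim K = 2 and the simplices of K are:

  0-simplices (10): A, B, D, E, F, G, J, L, M, N
  1-simplices (14): AE, AL, BJ, BL, BM, DM, EF, EJ, EM, FL, GL, GM, GN, LN
  2-simplices (1): GLN

so the chain groups are C_0 ≅ Z^10, C_1 ≅ Z^14, C_2 ≅ Z^1.

The boundary map ∂_1: C_1 → C_0 is given by ∂[p,q] = [q] − [p]. For instance
  ∂AE = E − A.
The resulting 10×14 matrix has rank 9, and its Smith normal form has invariant factors (1,1,1,1,1,1,1,1,1).

The boundary map ∂_2: C_2 → C_1 sends each 2-simplex [p,q,r] to [q,r] − [p,r] + [p,q]. For instance
  ∂GLN = LN − GN + GL.
As a 14×1 matrix over Z this has rank 1, with invariant factors (1).

From H_k ≅ ker(∂_k) / im(∂_{k+1}) we obtain:

  H_0: rank C_0 − rank ∂_1 = 10 − 9 = 1, and the invariant factors of ∂_1 are all 1, so H_0 ≅ Z.
  H_1: rank ker ∂_1 − rank ∂_2 = (14 − 9) − 1 = 4, and the invariant factors of ∂_2 are all 1, so H_1 ≅ Z^4.
  H_2: rank ker ∂_2 − rank ∂_3 = (1 − 1) − 0 = 0, and there is no ∂_3, so H_2 ≅ 0.

As a check, the Euler characteristic is 10 − 14 + 1 = -3, which agrees with 1 − 4 + 0 = -3.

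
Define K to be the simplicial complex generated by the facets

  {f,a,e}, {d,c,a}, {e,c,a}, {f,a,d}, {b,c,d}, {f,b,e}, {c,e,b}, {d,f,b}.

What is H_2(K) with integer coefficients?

H_2 ≅ Z.

Fix the vertex order a < b < c < d < e < f and write every simplex with vertices in increasing order. Then dim K = 2 and the simplices of K are:

  0-simplices (6): a, b, c, d, e, f
  1-simplices (12): ac, ad, ae, af, bc, bd, be, bf, cd, ce, df, ef
  2-simplices (8): acd, ace, adf, aef, bcd, bce, bdf, bef

Hence C_0 ≅ Z^6, C_1 ≅ Z^12, C_2 ≅ Z^8.

∂_1: C_1 → C_0 is given by ∂[p,q] = [q] − [p]. For instance
  ∂ac = c − a.
The 6×12 boundary matrix has rank 5 and Smith normal form diag(1,1,1,1,1).

The boundary map ∂_2: C_2 → C_1 acts by ∂[p,q,r] = [q,r] − [p,r] + [p,q]. For instance
  ∂bcd = cd − bd + bc,
  ∂aef = ef − af + ae.
The resulting 12×8 matrix has rank 7, and its Smith normal form has invariant factors (1,1,1,1,1,1,1).

Computing H_k = (kernel of ∂_k) / (image of ∂_{k+1}):

  H_2: rank ker ∂_2 − rank ∂_3 = (8 − 7) − 0 = 1, and there is no ∂_3, so H_2 = Z.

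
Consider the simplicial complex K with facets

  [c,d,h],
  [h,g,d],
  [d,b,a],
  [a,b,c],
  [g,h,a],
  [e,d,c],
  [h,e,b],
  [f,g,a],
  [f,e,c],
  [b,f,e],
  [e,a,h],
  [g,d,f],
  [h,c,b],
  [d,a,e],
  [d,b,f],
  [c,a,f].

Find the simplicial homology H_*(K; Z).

Order the vertices as a < b < c < d < e < f < g < h. Listing each simplex with vertices in this order, K has dimension 2 with simplices:

  0-simplices (8): a, b, c, d, e, f, g, h
  1-simplices (24): ab, ac, ad, ae, af, ag, ah, bc, bd, be, bf, bh, cd, ce, cf, ch, de, df, dg, dh, ef, eh, fg, gh
  2-simplices (16): abc, abd, acf, ade, aeh, afg, agh, bch, bdf, bef, beh, cde, cdh, cef, dfg, dgh

so the chain groups are C_0 ≅ Z^8, C_1 ≅ Z^24, C_2 ≅ Z^16.

The boundary map ∂_1: C_1 → C_0 sends each edge [p,q] (with p < q) to q − p. For instance
  ∂ad = d − a.
The resulting 8×24 matrix has rank 7, and its Smith normal form has invariant factors (1,1,1,1,1,1,1).

The boundary map ∂_2: C_2 → C_1 acts by ∂[p,q,r] = [q,r] − [p,r] + [p,q]. For instance
  ∂cde = de − ce + cd,
  ∂bef = ef − bf + be.
The resulting 24×16 matrix has rank 15, and its Smith normal form has invariant factors (1,1,1,1,1,1,1,1,1,1,1,1,1,1,1).

Computing H_k = (kernel of ∂_k) / (image of ∂_{k+1}):

  H_0: rank C_0 − rank ∂_1 = 8 − 7 = 1, and the invariant factors of ∂_1 are all 1, so H_0 ≅ Z.
  H_1: rank ker ∂_1 − rank ∂_2 = (24 − 7) − 15 = 2, and the invariant factors of ∂_2 are all 1, so H_1 ≅ Z^2.
  H_2: rank ker ∂_2 − rank ∂_3 = (16 − 15) − 0 = 1, and there is no ∂_3, so H_2 ≅ Z.

H_0 ≅ Z,  H_1 ≅ Z^2,  H_2 ≅ Z.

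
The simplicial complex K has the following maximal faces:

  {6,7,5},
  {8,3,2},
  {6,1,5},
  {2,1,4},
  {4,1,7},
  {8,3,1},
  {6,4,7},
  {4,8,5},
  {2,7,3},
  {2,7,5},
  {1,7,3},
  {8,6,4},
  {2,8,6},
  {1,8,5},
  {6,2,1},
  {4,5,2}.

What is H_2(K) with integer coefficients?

H_2 = Z.

Fix the vertex order 1 < 2 < 3 < 4 < 5 < 6 < 7 < 8 and write every simplex with vertices in increasing order. Then dim K = 2 and the simplices of K are:

  0-simplices (8): [1], [2], [3], [4], [5], [6], [7], [8]
  1-simplices (24): (24 of them)
  2-simplices (16): [1,2,4], [1,2,6], [1,3,7], [1,3,8], [1,4,7], [1,5,6], [1,5,8], [2,3,7], [2,3,8], [2,4,5], [2,5,7], [2,6,8], [4,5,8], [4,6,7], [4,6,8], [5,6,7]

so the chain groups are C_0 ≅ Z^8, C_1 ≅ Z^24, C_2 ≅ Z^16.

Boundary ∂_1: C_1 → C_0 sends each edge [p,q] (with p < q) to q − p.
The 8×24 boundary matrix has rank 7 and Smith normal form diag(1,1,1,1,1,1,1).

∂_2: C_2 → C_1 sends each 2-simplex [p,q,r] to [q,r] − [p,r] + [p,q]. For instance
  ∂[2,3,7] = [3,7] − [2,7] + [2,3],
  ∂[1,2,4] = [2,4] − [1,4] + [1,2].
This gives a 24×16 integer matrix of rank 15; reducing to Smith normal form yields diagonal entries (1,1,1,1,1,1,1,1,1,1,1,1,1,1,1).

From H_k ≅ ker(∂_k) / im(∂_{k+1}) we obtain:

  H_2: rank ker ∂_2 − rank ∂_3 = (16 − 15) − 0 = 1, and there is no ∂_3, so H_2 ≅ Z.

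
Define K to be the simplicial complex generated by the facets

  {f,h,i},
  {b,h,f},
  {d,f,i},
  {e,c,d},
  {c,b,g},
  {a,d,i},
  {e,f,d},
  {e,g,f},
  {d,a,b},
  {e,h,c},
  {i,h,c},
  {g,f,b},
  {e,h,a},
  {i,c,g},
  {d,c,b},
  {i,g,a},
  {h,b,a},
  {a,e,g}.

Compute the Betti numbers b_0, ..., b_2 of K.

b_0 = 1, b_1 = 2, b_2 = 1.

Order the vertices as a < b < c < d < e < f < g < h < i. Listing each simplex with vertices in this order, K has dimension 2 with simplices:

  0-simplices (9): a, b, c, d, e, f, g, h, i
  1-simplices (27): ab, ad, ae, ag, ah, ai, bc, bd, bf, bg, bh, cd, ce, cg, ch, ci, de, df, di, ef, eg, eh, fg, fh, fi, gi, hi
  2-simplices (18): abd, abh, adi, aeg, aeh, agi, bcd, bcg, bfg, bfh, cde, ceh, cgi, chi, def, dfi, efg, fhi

giving chain groups C_0 ≅ Z^9, C_1 ≅ Z^27, C_2 ≅ Z^18.

Boundary ∂_1: C_1 → C_0 maps an edge to its endpoints' difference, ∂[p,q] = q − p. For instance
  ∂fh = h − f.
As a 9×27 matrix over Z this has rank 8, with invariant factors (1,1,1,1,1,1,1,1).

∂_2: C_2 → C_1 maps a triangle to the signed sum of its edges. For instance
  ∂agi = gi − ai + ag,
  ∂chi = hi − ci + ch.
As a 27×18 matrix over Z this has rank 17, with invariant factors (1,1,1,1,1,1,1,1,1,1,1,1,1,1,1,1,1).

From H_k ≅ ker(∂_k) / im(∂_{k+1}) we obtain:

  H_0: rank C_0 − rank ∂_1 = 9 − 8 = 1, and the invariant factors of ∂_1 are all 1, so H_0 ≅ Z.
  H_1: rank ker ∂_1 − rank ∂_2 = (27 − 8) − 17 = 2, and the invariant factors of ∂_2 are all 1, so H_1 ≅ Z^2.
  H_2: rank ker ∂_2 − rank ∂_3 = (18 − 17) − 0 = 1, and there is no ∂_3, so H_2 ≅ Z.

(K is a triangulation of the torus T^2.)

Hence the Betti numbers are b_0 = 1, b_1 = 2, b_2 = 1.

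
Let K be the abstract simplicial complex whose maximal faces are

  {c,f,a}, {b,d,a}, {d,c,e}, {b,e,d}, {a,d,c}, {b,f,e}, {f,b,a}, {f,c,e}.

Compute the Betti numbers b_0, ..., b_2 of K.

b_0 = 1, b_1 = 0, b_2 = 1.

Order the vertices as a < b < c < d < e < f. Listing each simplex with vertices in this order, K has dimension 2 with simplices:

  0-simplices (6): a, b, c, d, e, f
  1-simplices (12): ab, ac, ad, af, bd, be, bf, cd, ce, cf, de, ef
  2-simplices (8): abd, abf, acd, acf, bde, bef, cde, cef

Hence C_0 ≅ Z^6, C_1 ≅ Z^12, C_2 ≅ Z^8.

The boundary map ∂_1: C_1 → C_0 sends each edge [p,q] (with p < q) to q − p.
As a 6×12 matrix over Z this has rank 5, with invariant factors (1,1,1,1,1).

The boundary map ∂_2: C_2 → C_1 acts by ∂[p,q,r] = [q,r] − [p,r] + [p,q]. For instance
  ∂cef = ef − cf + ce,
  ∂bef = ef − bf + be.
This gives a 12×8 integer matrix of rank 7; reducing to Smith normal form yields diagonal entries (1,1,1,1,1,1,1).

From H_k ≅ ker(∂_k) / im(∂_{k+1}) we obtain:

  H_0: rank C_0 − rank ∂_1 = 6 − 5 = 1, and the invariant factors of ∂_1 are all 1, so H_0 ≅ Z.
  H_1: rank ker ∂_1 − rank ∂_2 = (12 − 5) − 7 = 0, and the invariant factors of ∂_2 are all 1, so H_1 ≅ 0.
  H_2: rank ker ∂_2 − rank ∂_3 = (8 − 7) − 0 = 1, and there is no ∂_3, so H_2 ≅ Z.

Hence the Betti numbers are b_0 = 1, b_1 = 0, b_2 = 1.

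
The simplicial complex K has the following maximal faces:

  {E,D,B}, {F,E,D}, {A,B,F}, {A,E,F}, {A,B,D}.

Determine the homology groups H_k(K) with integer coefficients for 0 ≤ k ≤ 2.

H_0 = Z,  H_1 = Z,  H_2 = 0.

K has 5 vertices, 10 edges, 5 triangles.
rank ∂_0 = 0, rank ∂_1 = 4 ⇒ b_0 = 5 − 0 − 4 = 1; all invariant factors of ∂_1 are 1 so no torsion. So H_0 ≅ Z.
rank ∂_1 = 4, rank ∂_2 = 5 ⇒ b_1 = 10 − 4 − 5 = 1; all invariant factors of ∂_2 are 1 so no torsion. So H_1 ≅ Z.
rank ∂_2 = 5, rank ∂_3 = 0 ⇒ b_2 = 5 − 5 − 0 = 0. So H_2 ≅ 0.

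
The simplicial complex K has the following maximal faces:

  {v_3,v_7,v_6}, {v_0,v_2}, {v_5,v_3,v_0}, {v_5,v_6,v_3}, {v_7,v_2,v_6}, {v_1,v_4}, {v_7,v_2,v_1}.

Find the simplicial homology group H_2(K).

H_2 ≅ 0.

Fix the vertex order v_0 < v_1 < v_2 < v_3 < v_4 < v_5 < v_6 < v_7 and write every simplex with vertices in increasing order. Then dim K = 2 and the simplices of K are:

  0-simplices (8): [v_0], [v_1], [v_2], [v_3], [v_4], [v_5], [v_6], [v_7]
  1-simplices (13): [v_0,v_2], [v_0,v_3], [v_0,v_5], [v_1,v_2], [v_1,v_4], [v_1,v_7], [v_2,v_6], [v_2,v_7], [v_3,v_5], [v_3,v_6], [v_3,v_7], [v_5,v_6], [v_6,v_7]
  2-simplices (5): [v_0,v_3,v_5], [v_1,v_2,v_7], [v_2,v_6,v_7], [v_3,v_5,v_6], [v_3,v_6,v_7]

so the chain groups are C_0 ≅ Z^8, C_1 ≅ Z^13, C_2 ≅ Z^5.

∂_1: C_1 → C_0 maps an edge to its endpoints' difference, ∂[p,q] = q − p. For instance
  ∂[v_3,v_5] = [v_5] − [v_3].
This gives a 8×13 integer matrix of rank 7; reducing to Smith normal form yields diagonal entries (1,1,1,1,1,1,1).

The boundary map ∂_2: C_2 → C_1 maps a triangle to the signed sum of its edges. For instance
  ∂[v_2,v_6,v_7] = [v_6,v_7] − [v_2,v_7] + [v_2,v_6],
  ∂[v_1,v_2,v_7] = [v_2,v_7] − [v_1,v_7] + [v_1,v_2].
As a 13×5 matrix over Z this has rank 5, with invariant factors (1,1,1,1,1).

Computing H_k = (kernel of ∂_k) / (image of ∂_{k+1}):

  H_2: rank ker ∂_2 − rank ∂_3 = (5 − 5) − 0 = 0, and there is no ∂_3, so H_2 = 0.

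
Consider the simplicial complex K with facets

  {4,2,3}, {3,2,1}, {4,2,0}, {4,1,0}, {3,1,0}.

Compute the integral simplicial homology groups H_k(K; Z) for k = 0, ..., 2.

Fix the vertex order 0 < 1 < 2 < 3 < 4 and write every simplex with vertices in increasing order. Then dim K = 2 and the simplices of K are:

  0-simplices (5): [0], [1], [2], [3], [4]
  1-simplices (10): [0,1], [0,2], [0,3], [0,4], [1,2], [1,3], [1,4], [2,3], [2,4], [3,4]
  2-simplices (5): [0,1,3], [0,1,4], [0,2,4], [1,2,3], [2,3,4]

giving chain groups C_0 ≅ Z^5, C_1 ≅ Z^10, C_2 ≅ Z^5.

∂_1: C_1 → C_0 sends each edge [p,q] (with p < q) to q − p. For instance
  ∂[1,4] = [4] − [1].
This gives a 5×10 integer matrix of rank 4; reducing to Smith normal form yields diagonal entries (1,1,1,1).

∂_2: C_2 → C_1 maps a triangle to the signed sum of its edges. For instance
  ∂[0,1,3] = [1,3] − [0,3] + [0,1],
  ∂[1,2,3] = [2,3] − [1,3] + [1,2].
As a 10×5 matrix over Z this has rank 5, with invariant factors (1,1,1,1,1).

Computing H_k = (kernel of ∂_k) / (image of ∂_{k+1}):

  H_0: rank C_0 − rank ∂_1 = 5 − 4 = 1, and the invariant factors of ∂_1 are all 1, so H_0 ≅ Z.
  H_1: rank ker ∂_1 − rank ∂_2 = (10 − 4) − 5 = 1, and the invariant factors of ∂_2 are all 1, so H_1 ≅ Z.
  H_2: rank ker ∂_2 − rank ∂_3 = (5 − 5) − 0 = 0, and there is no ∂_3, so H_2 ≅ 0.

As a check, the Euler characteristic is 5 − 10 + 5 = 0, which agrees with 1 − 1 + 0 = 0.
(K is a triangulation of the Möbius band.)

H_0 = Z,  H_1 = Z,  H_2 = 0.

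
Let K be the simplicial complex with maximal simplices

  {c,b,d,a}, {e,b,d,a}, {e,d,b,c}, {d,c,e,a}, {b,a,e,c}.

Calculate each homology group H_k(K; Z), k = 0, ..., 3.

H_0 = Z,  H_1 = 0,  H_2 = 0,  H_3 = Z.

We work with the vertex ordering a < b < c < d < e. The simplices of K, each written with vertices in increasing order, are:

  0-simplices (5): a, b, c, d, e
  1-simplices (10): ab, ac, ad, ae, bc, bd, be, cd, ce, de
  2-simplices (10): abc, abd, abe, acd, ace, ade, bcd, bce, bde, cde
  3-simplices (5): abcd, abce, abde, acde, bcde

Hence C_0 ≅ Z^5, C_1 ≅ Z^10, C_2 ≅ Z^10, C_3 ≅ Z^5.

The boundary map ∂_1: C_1 → C_0 sends each edge [p,q] (with p < q) to q − p.
The 5×10 boundary matrix has rank 4 and Smith normal form diag(1,1,1,1).

∂_2: C_2 → C_1 sends each 2-simplex [p,q,r] to [q,r] − [p,r] + [p,q]. For instance
  ∂bde = de − be + bd,
  ∂abd = bd − ad + ab.
The 10×10 boundary matrix has rank 6 and Smith normal form diag(1,1,1,1,1,1).

The boundary map ∂_3: C_3 → C_2 sends each 3-simplex σ to the alternating sum Σ_i (−1)^i (σ with its i-th vertex removed). For instance
  ∂acde = cde − ade + ace − acd,
  ∂abce = bce − ace + abe − abc.
The resulting 10×5 matrix has rank 4, and its Smith normal form has invariant factors (1,1,1,1).

From H_k ≅ ker(∂_k) / im(∂_{k+1}) we obtain:

  H_0: rank C_0 − rank ∂_1 = 5 − 4 = 1, and the invariant factors of ∂_1 are all 1, so H_0 = Z.
  H_1: rank ker ∂_1 − rank ∂_2 = (10 − 4) − 6 = 0, and the invariant factors of ∂_2 are all 1, so H_1 = 0.
  H_2: rank ker ∂_2 − rank ∂_3 = (10 − 6) − 4 = 0, and the invariant factors of ∂_3 are all 1, so H_2 = 0.
  H_3: rank ker ∂_3 − rank ∂_4 = (5 − 4) − 0 = 1, and there is no ∂_4, so H_3 = Z.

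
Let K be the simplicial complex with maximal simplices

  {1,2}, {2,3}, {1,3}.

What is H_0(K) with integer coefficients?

H_0 ≅ Z.

Fix the vertex order 1 < 2 < 3 and write every simplex with vertices in increasing order. Then dim K = 1 and the simplices of K are:

  0-simplices (3): [1], [2], [3]
  1-simplices (3): [1,2], [1,3], [2,3]

so the chain groups are C_0 ≅ Z^3, C_1 ≅ Z^3.

Boundary ∂_1: C_1 → C_0 maps an edge to its endpoints' difference, ∂[p,q] = q − p. For instance
  ∂[1,2] = [2] − [1].
This gives a 3×3 integer matrix of rank 2; reducing to Smith normal form yields diagonal entries (1,1).

Now H_k = ker ∂_k / im ∂_{k+1}, so:

  H_0: rank C_0 − rank ∂_1 = 3 − 2 = 1, and the invariant factors of ∂_1 are all 1, so H_0 = Z.

(K is a triangulation of the circle S^1.)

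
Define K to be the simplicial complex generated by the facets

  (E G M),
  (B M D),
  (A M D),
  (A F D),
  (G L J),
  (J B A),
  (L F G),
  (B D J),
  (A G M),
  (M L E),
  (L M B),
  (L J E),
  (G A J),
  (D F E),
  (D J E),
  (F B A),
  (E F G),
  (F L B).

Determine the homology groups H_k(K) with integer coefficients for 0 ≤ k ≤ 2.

We work with the vertex ordering A < B < D < E < F < G < J < L < M. The simplices of K, each written with vertices in increasing order, are:

  0-simplices (9): A, B, D, E, F, G, J, L, M
  1-simplices (27): AB, AD, AF, AG, AJ, AM, BD, BF, BJ, BL, BM, DE, DF, DJ, DM, EF, EG, EJ, EL, EM, FG, FL, GJ, GL, GM, JL, LM
  2-simplices (18): ABF, ABJ, ADF, ADM, AGJ, AGM, BDJ, BDM, BFL, BLM, DEF, DEJ, EFG, EGM, EJL, ELM, FGL, GJL

Hence C_0 ≅ Z^9, C_1 ≅ Z^27, C_2 ≅ Z^18.

The boundary map ∂_1: C_1 → C_0 maps an edge to its endpoints' difference, ∂[p,q] = q − p. For instance
  ∂FL = L − F.
The 9×27 boundary matrix has rank 8 and Smith normal form diag(1,1,1,1,1,1,1,1).

∂_2: C_2 → C_1 sends each 2-simplex [p,q,r] to [q,r] − [p,r] + [p,q]. For instance
  ∂BDM = DM − BM + BD,
  ∂FGL = GL − FL + FG.
This gives a 27×18 integer matrix of rank 18; reducing to Smith normal form yields diagonal entries (1,1,1,1,1,1,1,1,1,1,1,1,1,1,1,1,1,2).

Computing H_k = (kernel of ∂_k) / (image of ∂_{k+1}):

  H_0: rank C_0 − rank ∂_1 = 9 − 8 = 1, and the invariant factors of ∂_1 are all 1, so H_0 ≅ Z.
  H_1: rank ker ∂_1 − rank ∂_2 = (27 − 8) − 18 = 1, and ∂_2 has invariant factor 2 > 1, so H_1 ≅ Z ⊕ Z/2.
  H_2: rank ker ∂_2 − rank ∂_3 = (18 − 18) − 0 = 0, and there is no ∂_3, so H_2 ≅ 0.

As a check, the Euler characteristic is 9 − 27 + 18 = 0, which agrees with 1 − 1 + 0 = 0.
(K is a triangulation of the Klein bottle.)

H_0 = Z,  H_1 = Z ⊕ Z/2,  H_2 = 0.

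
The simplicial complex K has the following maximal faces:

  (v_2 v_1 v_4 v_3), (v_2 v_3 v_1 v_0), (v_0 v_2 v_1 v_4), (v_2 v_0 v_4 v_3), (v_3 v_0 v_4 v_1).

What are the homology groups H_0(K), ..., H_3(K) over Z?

Fix the vertex order v_0 < v_1 < v_2 < v_3 < v_4 and write every simplex with vertices in increasing order. Then dim K = 3 and the simplices of K are:

  0-simplices (5): [v_0], [v_1], [v_2], [v_3], [v_4]
  1-simplices (10): [v_0,v_1], [v_0,v_2], [v_0,v_3], [v_0,v_4], [v_1,v_2], [v_1,v_3], [v_1,v_4], [v_2,v_3], [v_2,v_4], [v_3,v_4]
  2-simplices (10): [v_0,v_1,v_2], [v_0,v_1,v_3], [v_0,v_1,v_4], [v_0,v_2,v_3], [v_0,v_2,v_4], [v_0,v_3,v_4], [v_1,v_2,v_3], [v_1,v_2,v_4], [v_1,v_3,v_4], [v_2,v_3,v_4]
  3-simplices (5): [v_0,v_1,v_2,v_3], [v_0,v_1,v_2,v_4], [v_0,v_1,v_3,v_4], [v_0,v_2,v_3,v_4], [v_1,v_2,v_3,v_4]

so the chain groups are C_0 ≅ Z^5, C_1 ≅ Z^10, C_2 ≅ Z^10, C_3 ≅ Z^5.

Boundary ∂_1: C_1 → C_0 sends each edge [p,q] (with p < q) to q − p. For instance
  ∂[v_2,v_3] = [v_3] − [v_2].
As a 5×10 matrix over Z this has rank 4, with invariant factors (1,1,1,1).

The boundary map ∂_2: C_2 → C_1 acts by ∂[p,q,r] = [q,r] − [p,r] + [p,q]. For instance
  ∂[v_0,v_1,v_3] = [v_1,v_3] − [v_0,v_3] + [v_0,v_1],
  ∂[v_1,v_2,v_4] = [v_2,v_4] − [v_1,v_4] + [v_1,v_2].
The resulting 10×10 matrix has rank 6, and its Smith normal form has invariant factors (1,1,1,1,1,1).

∂_3: C_3 → C_2 sends each 3-simplex σ to the alternating sum Σ_i (−1)^i (σ with its i-th vertex removed). For instance
  ∂[v_0,v_1,v_2,v_3] = [v_1,v_2,v_3] − [v_0,v_2,v_3] + [v_0,v_1,v_3] − [v_0,v_1,v_2],
  ∂[v_0,v_1,v_2,v_4] = [v_1,v_2,v_4] − [v_0,v_2,v_4] + [v_0,v_1,v_4] − [v_0,v_1,v_2].
The 10×5 boundary matrix has rank 4 and Smith normal form diag(1,1,1,1).

Computing H_k = (kernel of ∂_k) / (image of ∂_{k+1}):

  H_0: rank C_0 − rank ∂_1 = 5 − 4 = 1, and the invariant factors of ∂_1 are all 1, so H_0 = Z.
  H_1: rank ker ∂_1 − rank ∂_2 = (10 − 4) − 6 = 0, and the invariant factors of ∂_2 are all 1, so H_1 = 0.
  H_2: rank ker ∂_2 − rank ∂_3 = (10 − 6) − 4 = 0, and the invariant factors of ∂_3 are all 1, so H_2 = 0.
  H_3: rank ker ∂_3 − rank ∂_4 = (5 − 4) − 0 = 1, and there is no ∂_4, so H_3 = Z.

As a check, the Euler characteristic is 5 − 10 + 10 − 5 = 0, which agrees with 1 − 0 + 0 − 1 = 0.
(K is a triangulation of the 3-sphere S^3.)

H_0 ≅ Z,  H_1 = 0,  H_2 = 0,  H_3 ≅ Z.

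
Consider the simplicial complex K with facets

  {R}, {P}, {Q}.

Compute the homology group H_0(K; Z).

H_0 ≅ Z^3.

Order the vertices as P < Q < R. Listing each simplex with vertices in this order, K has dimension 0 with simplices:

  0-simplices (3): P, Q, R

Hence C_0 ≅ Z^3.

Now H_k = ker ∂_k / im ∂_{k+1}, so:

  H_0: rank C_0 − rank ∂_1 = 3 − 0 = 3, and there is no ∂_1, so H_0 ≅ Z^3.

(K is a triangulation of a set of 3 points.)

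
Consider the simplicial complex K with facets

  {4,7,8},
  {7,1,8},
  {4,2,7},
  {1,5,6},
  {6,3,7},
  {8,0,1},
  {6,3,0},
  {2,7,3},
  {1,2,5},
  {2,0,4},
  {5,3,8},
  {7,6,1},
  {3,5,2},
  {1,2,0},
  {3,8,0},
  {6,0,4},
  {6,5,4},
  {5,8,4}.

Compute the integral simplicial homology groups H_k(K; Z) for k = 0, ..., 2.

H_0 ≅ Z,  H_1 ≅ Z^2,  H_2 ≅ Z.

We work with the vertex ordering 0 < 1 < 2 < 3 < 4 < 5 < 6 < 7 < 8. The simplices of K, each written with vertices in increasing order, are:

  0-simplices (9): [0], [1], [2], [3], [4], [5], [6], [7], [8]
  1-simplices (27): (27 of them)
  2-simplices (18): [0,1,2], [0,1,8], [0,2,4], [0,3,6], [0,3,8], [0,4,6], [1,2,5], [1,5,6], [1,6,7], [1,7,8], [2,3,5], [2,3,7], [2,4,7], [3,5,8], [3,6,7], [4,5,6], [4,5,8], [4,7,8]

Hence C_0 ≅ Z^9, C_1 ≅ Z^27, C_2 ≅ Z^18.

Boundary ∂_1: C_1 → C_0 maps an edge to its endpoints' difference, ∂[p,q] = q − p.
The resulting 9×27 matrix has rank 8, and its Smith normal form has invariant factors (1,1,1,1,1,1,1,1).

∂_2: C_2 → C_1 sends each 2-simplex [p,q,r] to [q,r] − [p,r] + [p,q]. For instance
  ∂[0,1,2] = [1,2] − [0,2] + [0,1],
  ∂[4,7,8] = [7,8] − [4,8] + [4,7].
This gives a 27×18 integer matrix of rank 17; reducing to Smith normal form yields diagonal entries (1,1,1,1,1,1,1,1,1,1,1,1,1,1,1,1,1).

Now H_k = ker ∂_k / im ∂_{k+1}, so:

  H_0: rank C_0 − rank ∂_1 = 9 − 8 = 1, and the invariant factors of ∂_1 are all 1, so H_0 ≅ Z.
  H_1: rank ker ∂_1 − rank ∂_2 = (27 − 8) − 17 = 2, and the invariant factors of ∂_2 are all 1, so H_1 ≅ Z^2.
  H_2: rank ker ∂_2 − rank ∂_3 = (18 − 17) − 0 = 1, and there is no ∂_3, so H_2 ≅ Z.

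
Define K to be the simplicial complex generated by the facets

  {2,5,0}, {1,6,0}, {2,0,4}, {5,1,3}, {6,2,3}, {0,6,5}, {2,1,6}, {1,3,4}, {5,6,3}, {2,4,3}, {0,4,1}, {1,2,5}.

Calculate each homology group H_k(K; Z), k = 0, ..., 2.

H_0 ≅ Z,  H_1 ≅ Z/2,  H_2 = 0.

K has 7 vertices, 18 edges, 12 triangles.
rank ∂_0 = 0, rank ∂_1 = 6 ⇒ b_0 = 7 − 0 − 6 = 1; all invariant factors of ∂_1 are 1 so no torsion. So H_0 = Z.
rank ∂_1 = 6, rank ∂_2 = 12 ⇒ b_1 = 18 − 6 − 12 = 0; ∂_2 has invariant factor(s) [2] giving torsion. So H_1 = Z/2.
rank ∂_2 = 12, rank ∂_3 = 0 ⇒ b_2 = 12 − 12 − 0 = 0. So H_2 = 0.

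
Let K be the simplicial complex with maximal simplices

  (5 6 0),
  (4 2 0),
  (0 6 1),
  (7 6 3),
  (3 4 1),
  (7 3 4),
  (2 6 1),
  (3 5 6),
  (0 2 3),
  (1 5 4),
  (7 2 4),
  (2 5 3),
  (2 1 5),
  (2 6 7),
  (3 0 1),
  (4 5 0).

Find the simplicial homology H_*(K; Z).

H_0 ≅ Z,  H_1 ≅ Z^2,  H_2 ≅ Z.

We work with the vertex ordering 0 < 1 < 2 < 3 < 4 < 5 < 6 < 7. The simplices of K, each written with vertices in increasing order, are:

  0-simplices (8): [0], [1], [2], [3], [4], [5], [6], [7]
  1-simplices (24): (24 of them)
  2-simplices (16): [0,1,3], [0,1,6], [0,2,3], [0,2,4], [0,4,5], [0,5,6], [1,2,5], [1,2,6], [1,3,4], [1,4,5], [2,3,5], [2,4,7], [2,6,7], [3,4,7], [3,5,6], [3,6,7]

Hence C_0 ≅ Z^8, C_1 ≅ Z^24, C_2 ≅ Z^16.

The boundary map ∂_1: C_1 → C_0 maps an edge to its endpoints' difference, ∂[p,q] = q − p.
The 8×24 boundary matrix has rank 7 and Smith normal form diag(1,1,1,1,1,1,1).

The boundary map ∂_2: C_2 → C_1 acts by ∂[p,q,r] = [q,r] − [p,r] + [p,q]. For instance
  ∂[1,4,5] = [4,5] − [1,5] + [1,4],
  ∂[3,6,7] = [6,7] − [3,7] + [3,6].
The 24×16 boundary matrix has rank 15 and Smith normal form diag(1,1,1,1,1,1,1,1,1,1,1,1,1,1,1).

Computing H_k = (kernel of ∂_k) / (image of ∂_{k+1}):

  H_0: rank C_0 − rank ∂_1 = 8 − 7 = 1, and the invariant factors of ∂_1 are all 1, so H_0 = Z.
  H_1: rank ker ∂_1 − rank ∂_2 = (24 − 7) − 15 = 2, and the invariant factors of ∂_2 are all 1, so H_1 = Z^2.
  H_2: rank ker ∂_2 − rank ∂_3 = (16 − 15) − 0 = 1, and there is no ∂_3, so H_2 = Z.

(K is a triangulation of the torus T^2.)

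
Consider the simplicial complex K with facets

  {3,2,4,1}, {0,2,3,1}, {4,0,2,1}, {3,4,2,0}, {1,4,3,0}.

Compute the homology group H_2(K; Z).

H_2 ≅ 0.

K has 5 vertices, 10 edges, 10 triangles, 5 3-simplices.
rank ∂_2 = 6, rank ∂_3 = 4 ⇒ b_2 = 10 − 6 − 4 = 0; all invariant factors of ∂_3 are 1 so no torsion. So H_2 ≅ 0.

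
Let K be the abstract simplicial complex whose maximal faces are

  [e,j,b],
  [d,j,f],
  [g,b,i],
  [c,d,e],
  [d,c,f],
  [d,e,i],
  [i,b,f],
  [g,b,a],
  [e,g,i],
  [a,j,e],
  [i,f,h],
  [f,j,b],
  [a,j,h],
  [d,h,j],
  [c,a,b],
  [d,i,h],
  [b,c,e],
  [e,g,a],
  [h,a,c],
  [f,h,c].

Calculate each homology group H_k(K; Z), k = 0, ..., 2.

Fix the vertex order a < b < c < d < e < f < g < h < i < j and write every simplex with vertices in increasing order. Then dim K = 2 and the simplices of K are:

  0-simplices (10): a, b, c, d, e, f, g, h, i, j
  1-simplices (30): ab, ac, ae, ag, ah, aj, bc, be, bf, bg, bi, bj, cd, ce, cf, ch, de, df, dh, di, dj, eg, ei, ej, fh, fi, fj, gi, hi, hj
  2-simplices (20): abc, abg, ach, aeg, aej, ahj, bce, bej, bfi, bfj, bgi, cde, cdf, cfh, dei, dfj, dhi, dhj, egi, fhi

giving chain groups C_0 ≅ Z^10, C_1 ≅ Z^30, C_2 ≅ Z^20.

The boundary map ∂_1: C_1 → C_0 maps an edge to its endpoints' difference, ∂[p,q] = q − p.
As a 10×30 matrix over Z this has rank 9, with invariant factors (1,1,1,1,1,1,1,1,1).

The boundary map ∂_2: C_2 → C_1 maps a triangle to the signed sum of its edges. For instance
  ∂aeg = eg − ag + ae,
  ∂bce = ce − be + bc.
The 30×20 boundary matrix has rank 20 and Smith normal form diag(1,1,1,1,1,1,1,1,1,1,1,1,1,1,1,1,1,1,1,2).

Computing H_k = (kernel of ∂_k) / (image of ∂_{k+1}):

  H_0: rank C_0 − rank ∂_1 = 10 − 9 = 1, and the invariant factors of ∂_1 are all 1, so H_0 = Z.
  H_1: rank ker ∂_1 − rank ∂_2 = (30 − 9) − 20 = 1, and ∂_2 has invariant factor 2 > 1, so H_1 = Z ⊕ Z/2.
  H_2: rank ker ∂_2 − rank ∂_3 = (20 − 20) − 0 = 0, and there is no ∂_3, so H_2 = 0.

H_0 = Z,  H_1 = Z ⊕ Z/2,  H_2 = 0.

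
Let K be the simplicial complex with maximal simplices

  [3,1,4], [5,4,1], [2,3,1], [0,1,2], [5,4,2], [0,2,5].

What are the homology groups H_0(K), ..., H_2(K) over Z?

Take the total order 0 < 1 < 2 < 3 < 4 < 5 on the vertex set. Then K (dimension 2) consists of the simplices:

  0-simplices (6): [0], [1], [2], [3], [4], [5]
  1-simplices (12): [0,1], [0,2], [0,5], [1,2], [1,3], [1,4], [1,5], [2,3], [2,4], [2,5], [3,4], [4,5]
  2-simplices (6): [0,1,2], [0,2,5], [1,2,3], [1,3,4], [1,4,5], [2,4,5]

so the chain groups are C_0 ≅ Z^6, C_1 ≅ Z^12, C_2 ≅ Z^6.

Boundary ∂_1: C_1 → C_0 maps an edge to its endpoints' difference, ∂[p,q] = q − p.
This gives a 6×12 integer matrix of rank 5; reducing to Smith normal form yields diagonal entries (1,1,1,1,1).

Boundary ∂_2: C_2 → C_1 sends each 2-simplex [p,q,r] to [q,r] − [p,r] + [p,q]. For instance
  ∂[1,2,3] = [2,3] − [1,3] + [1,2],
  ∂[0,1,2] = [1,2] − [0,2] + [0,1].
This gives a 12×6 integer matrix of rank 6; reducing to Smith normal form yields diagonal entries (1,1,1,1,1,1).

From H_k ≅ ker(∂_k) / im(∂_{k+1}) we obtain:

  H_0: rank C_0 − rank ∂_1 = 6 − 5 = 1, and the invariant factors of ∂_1 are all 1, so H_0 = Z.
  H_1: rank ker ∂_1 − rank ∂_2 = (12 − 5) − 6 = 1, and the invariant factors of ∂_2 are all 1, so H_1 = Z.
  H_2: rank ker ∂_2 − rank ∂_3 = (6 − 6) − 0 = 0, and there is no ∂_3, so H_2 = 0.

H_0 = Z,  H_1 = Z,  H_2 = 0.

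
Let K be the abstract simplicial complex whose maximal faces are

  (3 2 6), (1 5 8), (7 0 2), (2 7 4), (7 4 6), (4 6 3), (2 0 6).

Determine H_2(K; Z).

H_2 ≅ 0.

Fix the vertex order 0 < 1 < 2 < 3 < 4 < 5 < 6 < 7 < 8 and write every simplex with vertices in increasing order. Then dim K = 2 and the simplices of K are:

  0-simplices (9): [0], [1], [2], [3], [4], [5], [6], [7], [8]
  1-simplices (15): [0,2], [0,6], [0,7], [1,5], [1,8], [2,3], [2,4], [2,6], [2,7], [3,4], [3,6], [4,6], [4,7], [5,8], [6,7]
  2-simplices (7): [0,2,6], [0,2,7], [1,5,8], [2,3,6], [2,4,7], [3,4,6], [4,6,7]

giving chain groups C_0 ≅ Z^9, C_1 ≅ Z^15, C_2 ≅ Z^7.

∂_1: C_1 → C_0 maps an edge to its endpoints' difference, ∂[p,q] = q − p.
This gives a 9×15 integer matrix of rank 7; reducing to Smith normal form yields diagonal entries (1,1,1,1,1,1,1).

∂_2: C_2 → C_1 acts by ∂[p,q,r] = [q,r] − [p,r] + [p,q]. For instance
  ∂[2,3,6] = [3,6] − [2,6] + [2,3],
  ∂[0,2,7] = [2,7] − [0,7] + [0,2].
As a 15×7 matrix over Z this has rank 7, with invariant factors (1,1,1,1,1,1,1).

Now H_k = ker ∂_k / im ∂_{k+1}, so:

  H_2: rank ker ∂_2 − rank ∂_3 = (7 − 7) − 0 = 0, and there is no ∂_3, so H_2 ≅ 0.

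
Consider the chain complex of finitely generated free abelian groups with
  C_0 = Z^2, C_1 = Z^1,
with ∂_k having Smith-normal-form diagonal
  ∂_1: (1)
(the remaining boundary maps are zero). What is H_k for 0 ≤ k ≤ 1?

H_0: b_0 = 2 − 0 − 1 = 1; torsion from ∂_1 factors > 1: none. So H_0 = Z.
H_1: b_1 = 1 − 1 − 0 = 0; torsion from ∂_2 factors > 1: none. So H_1 = 0.

H_0 = Z,  H_1 = 0.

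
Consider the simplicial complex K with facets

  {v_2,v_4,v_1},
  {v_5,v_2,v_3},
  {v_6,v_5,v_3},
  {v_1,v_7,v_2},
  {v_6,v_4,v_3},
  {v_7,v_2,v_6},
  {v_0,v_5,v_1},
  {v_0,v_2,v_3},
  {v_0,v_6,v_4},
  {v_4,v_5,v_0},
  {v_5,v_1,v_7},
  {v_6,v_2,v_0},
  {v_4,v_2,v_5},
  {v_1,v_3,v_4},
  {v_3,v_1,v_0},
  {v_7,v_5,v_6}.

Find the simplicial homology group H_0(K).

Fix the vertex order v_0 < v_1 < v_2 < v_3 < v_4 < v_5 < v_6 < v_7 and write every simplex with vertices in increasing order. Then dim K = 2 and the simplices of K are:

  0-simplices (8): [v_0], [v_1], [v_2], [v_3], [v_4], [v_5], [v_6], [v_7]
  1-simplices (24): (24 of them)
  2-simplices (16): (16 of them)

Hence C_0 ≅ Z^8, C_1 ≅ Z^24, C_2 ≅ Z^16.

∂_1: C_1 → C_0 is given by ∂[p,q] = [q] − [p]. For instance
  ∂[v_6,v_7] = [v_7] − [v_6].
This gives a 8×24 integer matrix of rank 7; reducing to Smith normal form yields diagonal entries (1,1,1,1,1,1,1).

Boundary ∂_2: C_2 → C_1 acts by ∂[p,q,r] = [q,r] − [p,r] + [p,q]. For instance
  ∂[v_0,v_4,v_5] = [v_4,v_5] − [v_0,v_5] + [v_0,v_4],
  ∂[v_0,v_1,v_3] = [v_1,v_3] − [v_0,v_3] + [v_0,v_1].
The resulting 24×16 matrix has rank 15, and its Smith normal form has invariant factors (1,1,1,1,1,1,1,1,1,1,1,1,1,1,1).

Computing H_k = (kernel of ∂_k) / (image of ∂_{k+1}):

  H_0: rank C_0 − rank ∂_1 = 8 − 7 = 1, and the invariant factors of ∂_1 are all 1, so H_0 = Z.

(K is a triangulation of the torus T^2.)

H_0 = Z.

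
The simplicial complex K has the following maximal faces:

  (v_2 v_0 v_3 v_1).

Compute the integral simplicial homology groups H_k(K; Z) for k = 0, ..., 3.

H_0 = Z,  H_1 = 0,  H_2 = 0,  H_3 = 0.

K has 4 vertices, 6 edges, 4 triangles, 1 3-simplex.
rank ∂_0 = 0, rank ∂_1 = 3 ⇒ b_0 = 4 − 0 − 3 = 1; all invariant factors of ∂_1 are 1 so no torsion. So H_0 ≅ Z.
rank ∂_1 = 3, rank ∂_2 = 3 ⇒ b_1 = 6 − 3 − 3 = 0; all invariant factors of ∂_2 are 1 so no torsion. So H_1 ≅ 0.
rank ∂_2 = 3, rank ∂_3 = 1 ⇒ b_2 = 4 − 3 − 1 = 0; all invariant factors of ∂_3 are 1 so no torsion. So H_2 ≅ 0.
rank ∂_3 = 1, rank ∂_4 = 0 ⇒ b_3 = 1 − 1 − 0 = 0. So H_3 ≅ 0.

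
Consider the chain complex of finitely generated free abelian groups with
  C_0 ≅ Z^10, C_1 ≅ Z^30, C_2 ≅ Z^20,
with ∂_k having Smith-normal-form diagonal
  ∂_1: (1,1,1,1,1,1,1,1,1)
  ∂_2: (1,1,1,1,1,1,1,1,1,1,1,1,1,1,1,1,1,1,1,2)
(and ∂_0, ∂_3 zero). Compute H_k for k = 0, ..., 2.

H_0: b_0 = 10 − 0 − 9 = 1; torsion from ∂_1 factors > 1: none. So H_0 = Z.
H_1: b_1 = 30 − 9 − 20 = 1; torsion from ∂_2 factors > 1: [2]. So H_1 = Z ⊕ Z/2.
H_2: b_2 = 20 − 20 − 0 = 0; torsion from ∂_3 factors > 1: none. So H_2 = 0.

H_0 = Z,  H_1 = Z ⊕ Z/2,  H_2 = 0.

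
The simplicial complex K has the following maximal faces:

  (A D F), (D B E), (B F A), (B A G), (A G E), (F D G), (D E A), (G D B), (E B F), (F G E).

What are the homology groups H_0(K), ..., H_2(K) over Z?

H_0 = Z,  H_1 = Z/2,  H_2 = 0.

Take the total order A < B < D < E < F < G on the vertex set. Then K (dimension 2) consists of the simplices:

  0-simplices (6): A, B, D, E, F, G
  1-simplices (15): AB, AD, AE, AF, AG, BD, BE, BF, BG, DE, DF, DG, EF, EG, FG
  2-simplices (10): ABF, ABG, ADE, ADF, AEG, BDE, BDG, BEF, DFG, EFG

giving chain groups C_0 ≅ Z^6, C_1 ≅ Z^15, C_2 ≅ Z^10.

The boundary map ∂_1: C_1 → C_0 sends each edge [p,q] (with p < q) to q − p. For instance
  ∂BD = D − B.
The 6×15 boundary matrix has rank 5 and Smith normal form diag(1,1,1,1,1).

The boundary map ∂_2: C_2 → C_1 sends each 2-simplex [p,q,r] to [q,r] − [p,r] + [p,q]. For instance
  ∂AEG = EG − AG + AE,
  ∂ABF = BF − AF + AB.
As a 15×10 matrix over Z this has rank 10, with invariant factors (1,1,1,1,1,1,1,1,1,2).

Reading off H_k = ker ∂_k / im ∂_{k+1}:

  H_0: rank C_0 − rank ∂_1 = 6 − 5 = 1, and the invariant factors of ∂_1 are all 1, so H_0 ≅ Z.
  H_1: rank ker ∂_1 − rank ∂_2 = (15 − 5) − 10 = 0, and ∂_2 has invariant factor 2 > 1, so H_1 ≅ Z/2.
  H_2: rank ker ∂_2 − rank ∂_3 = (10 − 10) − 0 = 0, and there is no ∂_3, so H_2 ≅ 0.

As a check, the Euler characteristic is 6 − 15 + 10 = 1, which agrees with 1 − 0 + 0 = 1.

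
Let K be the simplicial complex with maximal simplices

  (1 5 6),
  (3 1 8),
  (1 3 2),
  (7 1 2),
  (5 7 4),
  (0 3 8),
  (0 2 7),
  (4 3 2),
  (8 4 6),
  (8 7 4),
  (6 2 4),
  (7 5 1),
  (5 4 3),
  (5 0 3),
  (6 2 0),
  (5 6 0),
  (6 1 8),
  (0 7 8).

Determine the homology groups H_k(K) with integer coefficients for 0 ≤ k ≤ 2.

We work with the vertex ordering 0 < 1 < 2 < 3 < 4 < 5 < 6 < 7 < 8. The simplices of K, each written with vertices in increasing order, are:

  0-simplices (9): [0], [1], [2], [3], [4], [5], [6], [7], [8]
  1-simplices (27): (27 of them)
  2-simplices (18): [0,2,6], [0,2,7], [0,3,5], [0,3,8], [0,5,6], [0,7,8], [1,2,3], [1,2,7], [1,3,8], [1,5,6], [1,5,7], [1,6,8], [2,3,4], [2,4,6], [3,4,5], [4,5,7], [4,6,8], [4,7,8]

Hence C_0 ≅ Z^9, C_1 ≅ Z^27, C_2 ≅ Z^18.

Boundary ∂_1: C_1 → C_0 maps an edge to its endpoints' difference, ∂[p,q] = q − p.
The 9×27 boundary matrix has rank 8 and Smith normal form diag(1,1,1,1,1,1,1,1).

∂_2: C_2 → C_1 maps a triangle to the signed sum of its edges. For instance
  ∂[0,7,8] = [7,8] − [0,8] + [0,7],
  ∂[0,2,6] = [2,6] − [0,6] + [0,2].
This gives a 27×18 integer matrix of rank 17; reducing to Smith normal form yields diagonal entries (1,1,1,1,1,1,1,1,1,1,1,1,1,1,1,1,1).

Computing H_k = (kernel of ∂_k) / (image of ∂_{k+1}):

  H_0: rank C_0 − rank ∂_1 = 9 − 8 = 1, and the invariant factors of ∂_1 are all 1, so H_0 ≅ Z.
  H_1: rank ker ∂_1 − rank ∂_2 = (27 − 8) − 17 = 2, and the invariant factors of ∂_2 are all 1, so H_1 ≅ Z^2.
  H_2: rank ker ∂_2 − rank ∂_3 = (18 − 17) − 0 = 1, and there is no ∂_3, so H_2 ≅ Z.

As a check, the Euler characteristic is 9 − 27 + 18 = 0, which agrees with 1 − 2 + 1 = 0.

H_0 ≅ Z,  H_1 ≅ Z^2,  H_2 ≅ Z.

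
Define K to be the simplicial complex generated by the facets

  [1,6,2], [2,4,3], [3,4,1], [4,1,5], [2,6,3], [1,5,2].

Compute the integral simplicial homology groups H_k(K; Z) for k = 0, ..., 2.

H_0 ≅ Z,  H_1 ≅ Z,  H_2 = 0.

Take the total order 1 < 2 < 3 < 4 < 5 < 6 on the vertex set. Then K (dimension 2) consists of the simplices:

  0-simplices (6): [1], [2], [3], [4], [5], [6]
  1-simplices (12): [1,2], [1,3], [1,4], [1,5], [1,6], [2,3], [2,4], [2,5], [2,6], [3,4], [3,6], [4,5]
  2-simplices (6): [1,2,5], [1,2,6], [1,3,4], [1,4,5], [2,3,4], [2,3,6]

so the chain groups are C_0 ≅ Z^6, C_1 ≅ Z^12, C_2 ≅ Z^6.

Boundary ∂_1: C_1 → C_0 maps an edge to its endpoints' difference, ∂[p,q] = q − p. For instance
  ∂[2,4] = [4] − [2].
This gives a 6×12 integer matrix of rank 5; reducing to Smith normal form yields diagonal entries (1,1,1,1,1).

Boundary ∂_2: C_2 → C_1 acts by ∂[p,q,r] = [q,r] − [p,r] + [p,q]. For instance
  ∂[1,3,4] = [3,4] − [1,4] + [1,3],
  ∂[2,3,4] = [3,4] − [2,4] + [2,3].
The resulting 12×6 matrix has rank 6, and its Smith normal form has invariant factors (1,1,1,1,1,1).

From H_k ≅ ker(∂_k) / im(∂_{k+1}) we obtain:

  H_0: rank C_0 − rank ∂_1 = 6 − 5 = 1, and the invariant factors of ∂_1 are all 1, so H_0 = Z.
  H_1: rank ker ∂_1 − rank ∂_2 = (12 − 5) − 6 = 1, and the invariant factors of ∂_2 are all 1, so H_1 = Z.
  H_2: rank ker ∂_2 − rank ∂_3 = (6 − 6) − 0 = 0, and there is no ∂_3, so H_2 = 0.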